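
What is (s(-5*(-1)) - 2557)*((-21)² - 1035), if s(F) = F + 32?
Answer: 1496880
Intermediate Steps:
s(F) = 32 + F
(s(-5*(-1)) - 2557)*((-21)² - 1035) = ((32 - 5*(-1)) - 2557)*((-21)² - 1035) = ((32 + 5) - 2557)*(441 - 1035) = (37 - 2557)*(-594) = -2520*(-594) = 1496880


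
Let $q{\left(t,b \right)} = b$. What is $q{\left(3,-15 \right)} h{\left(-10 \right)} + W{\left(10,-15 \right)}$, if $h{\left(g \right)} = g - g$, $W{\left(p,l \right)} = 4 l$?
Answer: $-60$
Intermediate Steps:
$h{\left(g \right)} = 0$
$q{\left(3,-15 \right)} h{\left(-10 \right)} + W{\left(10,-15 \right)} = \left(-15\right) 0 + 4 \left(-15\right) = 0 - 60 = -60$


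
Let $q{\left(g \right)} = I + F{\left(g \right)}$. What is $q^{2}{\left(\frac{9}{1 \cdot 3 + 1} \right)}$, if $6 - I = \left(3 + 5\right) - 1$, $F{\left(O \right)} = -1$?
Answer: $4$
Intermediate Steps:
$I = -1$ ($I = 6 - \left(\left(3 + 5\right) - 1\right) = 6 - \left(8 - 1\right) = 6 - 7 = -1$)
$q{\left(g \right)} = -2$ ($q{\left(g \right)} = -1 - 1 = -2$)
$q^{2}{\left(\frac{9}{1 \cdot 3 + 1} \right)} = \left(-2\right)^{2} = 4$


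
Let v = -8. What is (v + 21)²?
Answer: 169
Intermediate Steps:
(v + 21)² = (-8 + 21)² = 13² = 169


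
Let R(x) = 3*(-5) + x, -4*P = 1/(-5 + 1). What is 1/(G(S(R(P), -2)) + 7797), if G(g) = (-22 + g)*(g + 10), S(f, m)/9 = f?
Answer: 256/6979505 ≈ 3.6679e-5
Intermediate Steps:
P = 1/16 (P = -1/(4*(-5 + 1)) = -1/4/(-4) = -1/4*(-1/4) = 1/16 ≈ 0.062500)
R(x) = -15 + x
S(f, m) = 9*f
G(g) = (-22 + g)*(10 + g)
1/(G(S(R(P), -2)) + 7797) = 1/((-220 + (9*(-15 + 1/16))**2 - 108*(-15 + 1/16)) + 7797) = 1/((-220 + (9*(-239/16))**2 - 108*(-239)/16) + 7797) = 1/((-220 + (-2151/16)**2 - 12*(-2151/16)) + 7797) = 1/((-220 + 4626801/256 + 6453/4) + 7797) = 1/(4983473/256 + 7797) = 1/(6979505/256) = 256/6979505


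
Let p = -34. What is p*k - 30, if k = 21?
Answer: -744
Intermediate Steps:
p*k - 30 = -34*21 - 30 = -714 - 30 = -744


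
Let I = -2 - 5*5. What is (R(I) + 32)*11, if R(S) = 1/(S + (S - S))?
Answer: 9493/27 ≈ 351.59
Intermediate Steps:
I = -27 (I = -2 - 25 = -27)
R(S) = 1/S (R(S) = 1/(S + 0) = 1/S)
(R(I) + 32)*11 = (1/(-27) + 32)*11 = (-1/27 + 32)*11 = (863/27)*11 = 9493/27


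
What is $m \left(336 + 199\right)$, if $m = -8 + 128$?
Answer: $64200$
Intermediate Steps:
$m = 120$
$m \left(336 + 199\right) = 120 \left(336 + 199\right) = 120 \cdot 535 = 64200$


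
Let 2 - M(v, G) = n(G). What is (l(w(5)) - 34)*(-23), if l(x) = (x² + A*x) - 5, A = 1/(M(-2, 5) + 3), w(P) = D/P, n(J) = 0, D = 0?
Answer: 897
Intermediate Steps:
w(P) = 0 (w(P) = 0/P = 0)
M(v, G) = 2 (M(v, G) = 2 - 1*0 = 2 + 0 = 2)
A = ⅕ (A = 1/(2 + 3) = 1/5 = ⅕ ≈ 0.20000)
l(x) = -5 + x² + x/5 (l(x) = (x² + x/5) - 5 = -5 + x² + x/5)
(l(w(5)) - 34)*(-23) = ((-5 + 0² + (⅕)*0) - 34)*(-23) = ((-5 + 0 + 0) - 34)*(-23) = (-5 - 34)*(-23) = -39*(-23) = 897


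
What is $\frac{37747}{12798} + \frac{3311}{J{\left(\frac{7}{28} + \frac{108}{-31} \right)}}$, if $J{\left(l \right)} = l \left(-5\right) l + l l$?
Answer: $- \frac{156816584885}{2057931198} \approx -76.201$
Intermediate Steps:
$J{\left(l \right)} = - 4 l^{2}$ ($J{\left(l \right)} = - 5 l l + l^{2} = - 5 l^{2} + l^{2} = - 4 l^{2}$)
$\frac{37747}{12798} + \frac{3311}{J{\left(\frac{7}{28} + \frac{108}{-31} \right)}} = \frac{37747}{12798} + \frac{3311}{\left(-4\right) \left(\frac{7}{28} + \frac{108}{-31}\right)^{2}} = 37747 \cdot \frac{1}{12798} + \frac{3311}{\left(-4\right) \left(7 \cdot \frac{1}{28} + 108 \left(- \frac{1}{31}\right)\right)^{2}} = \frac{37747}{12798} + \frac{3311}{\left(-4\right) \left(\frac{1}{4} - \frac{108}{31}\right)^{2}} = \frac{37747}{12798} + \frac{3311}{\left(-4\right) \left(- \frac{401}{124}\right)^{2}} = \frac{37747}{12798} + \frac{3311}{\left(-4\right) \frac{160801}{15376}} = \frac{37747}{12798} + \frac{3311}{- \frac{160801}{3844}} = \frac{37747}{12798} + 3311 \left(- \frac{3844}{160801}\right) = \frac{37747}{12798} - \frac{12727484}{160801} = - \frac{156816584885}{2057931198}$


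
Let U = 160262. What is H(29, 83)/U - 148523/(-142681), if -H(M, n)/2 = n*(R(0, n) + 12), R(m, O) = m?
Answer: 11759186237/11433171211 ≈ 1.0285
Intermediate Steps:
H(M, n) = -24*n (H(M, n) = -2*n*(0 + 12) = -2*n*12 = -24*n)
H(29, 83)/U - 148523/(-142681) = -24*83/160262 - 148523/(-142681) = -1992*1/160262 - 148523*(-1/142681) = -996/80131 + 148523/142681 = 11759186237/11433171211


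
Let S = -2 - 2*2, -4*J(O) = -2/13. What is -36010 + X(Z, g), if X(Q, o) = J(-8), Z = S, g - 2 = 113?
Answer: -936259/26 ≈ -36010.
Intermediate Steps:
g = 115 (g = 2 + 113 = 115)
J(O) = 1/26 (J(O) = -(-1)/(2*13) = -¼*(-2/13) = 1/26)
S = -6 (S = -2 - 4 = -6)
Z = -6
X(Q, o) = 1/26
-36010 + X(Z, g) = -36010 + 1/26 = -936259/26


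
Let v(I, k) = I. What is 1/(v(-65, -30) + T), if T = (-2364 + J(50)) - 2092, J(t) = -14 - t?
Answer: -1/4585 ≈ -0.00021810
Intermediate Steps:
T = -4520 (T = (-2364 + (-14 - 1*50)) - 2092 = (-2364 + (-14 - 50)) - 2092 = (-2364 - 64) - 2092 = -2428 - 2092 = -4520)
1/(v(-65, -30) + T) = 1/(-65 - 4520) = 1/(-4585) = -1/4585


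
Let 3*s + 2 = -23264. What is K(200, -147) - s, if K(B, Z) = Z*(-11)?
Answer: 28117/3 ≈ 9372.3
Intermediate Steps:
s = -23266/3 (s = -⅔ + (⅓)*(-23264) = -⅔ - 23264/3 = -23266/3 ≈ -7755.3)
K(B, Z) = -11*Z
K(200, -147) - s = -11*(-147) - 1*(-23266/3) = 1617 + 23266/3 = 28117/3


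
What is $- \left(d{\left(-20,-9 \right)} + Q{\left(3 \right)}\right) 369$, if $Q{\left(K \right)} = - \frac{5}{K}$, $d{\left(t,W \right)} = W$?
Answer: $3936$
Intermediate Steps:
$- \left(d{\left(-20,-9 \right)} + Q{\left(3 \right)}\right) 369 = - \left(-9 - \frac{5}{3}\right) 369 = - \frac{\left(-32\right) 369}{3} = \left(-1\right) \left(-3936\right) = 3936$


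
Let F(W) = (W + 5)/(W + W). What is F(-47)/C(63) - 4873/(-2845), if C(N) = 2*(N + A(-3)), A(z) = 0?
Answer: 1377031/802290 ≈ 1.7164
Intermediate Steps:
F(W) = (5 + W)/(2*W) (F(W) = (5 + W)/((2*W)) = (5 + W)*(1/(2*W)) = (5 + W)/(2*W))
C(N) = 2*N (C(N) = 2*(N + 0) = 2*N)
F(-47)/C(63) - 4873/(-2845) = ((½)*(5 - 47)/(-47))/((2*63)) - 4873/(-2845) = ((½)*(-1/47)*(-42))/126 - 4873*(-1/2845) = (21/47)*(1/126) + 4873/2845 = 1/282 + 4873/2845 = 1377031/802290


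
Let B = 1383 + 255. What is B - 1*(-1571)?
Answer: 3209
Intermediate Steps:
B = 1638
B - 1*(-1571) = 1638 - 1*(-1571) = 1638 + 1571 = 3209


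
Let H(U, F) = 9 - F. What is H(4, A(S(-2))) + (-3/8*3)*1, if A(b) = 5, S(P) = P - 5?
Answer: 23/8 ≈ 2.8750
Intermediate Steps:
S(P) = -5 + P
H(4, A(S(-2))) + (-3/8*3)*1 = (9 - 1*5) + (-3/8*3)*1 = (9 - 5) + (-3*⅛*3)*1 = 4 - 3/8*3*1 = 4 - 9/8*1 = 4 - 9/8 = 23/8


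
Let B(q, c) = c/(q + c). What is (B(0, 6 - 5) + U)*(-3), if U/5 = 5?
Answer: -78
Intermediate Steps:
U = 25 (U = 5*5 = 25)
B(q, c) = c/(c + q)
(B(0, 6 - 5) + U)*(-3) = ((6 - 5)/((6 - 5) + 0) + 25)*(-3) = (1/(1 + 0) + 25)*(-3) = (1/1 + 25)*(-3) = (1*1 + 25)*(-3) = (1 + 25)*(-3) = 26*(-3) = -78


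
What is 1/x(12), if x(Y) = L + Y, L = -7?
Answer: 1/5 ≈ 0.20000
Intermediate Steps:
x(Y) = -7 + Y
1/x(12) = 1/(-7 + 12) = 1/5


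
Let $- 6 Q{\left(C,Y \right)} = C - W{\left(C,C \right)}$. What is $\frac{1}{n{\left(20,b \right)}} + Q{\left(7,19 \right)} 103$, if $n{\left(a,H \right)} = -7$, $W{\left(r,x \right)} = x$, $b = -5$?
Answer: $- \frac{1}{7} \approx -0.14286$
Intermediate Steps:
$Q{\left(C,Y \right)} = 0$ ($Q{\left(C,Y \right)} = - \frac{C - C}{6} = \left(- \frac{1}{6}\right) 0 = 0$)
$\frac{1}{n{\left(20,b \right)}} + Q{\left(7,19 \right)} 103 = \frac{1}{-7} + 0 \cdot 103 = - \frac{1}{7} + 0 = - \frac{1}{7}$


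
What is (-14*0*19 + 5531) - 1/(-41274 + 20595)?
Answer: 114375550/20679 ≈ 5531.0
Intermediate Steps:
(-14*0*19 + 5531) - 1/(-41274 + 20595) = (0*19 + 5531) - 1/(-20679) = (0 + 5531) - 1*(-1/20679) = 5531 + 1/20679 = 114375550/20679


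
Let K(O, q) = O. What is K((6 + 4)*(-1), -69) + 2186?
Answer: 2176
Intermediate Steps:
K((6 + 4)*(-1), -69) + 2186 = (6 + 4)*(-1) + 2186 = 10*(-1) + 2186 = -10 + 2186 = 2176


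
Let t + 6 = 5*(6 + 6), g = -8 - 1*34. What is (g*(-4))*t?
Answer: 9072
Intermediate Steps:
g = -42 (g = -8 - 34 = -42)
t = 54 (t = -6 + 5*(6 + 6) = -6 + 5*12 = -6 + 60 = 54)
(g*(-4))*t = -42*(-4)*54 = 168*54 = 9072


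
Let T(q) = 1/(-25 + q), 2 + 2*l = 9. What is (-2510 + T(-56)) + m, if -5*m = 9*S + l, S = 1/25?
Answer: -50843383/20250 ≈ -2510.8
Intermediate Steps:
S = 1/25 ≈ 0.040000
l = 7/2 (l = -1 + (½)*9 = -1 + 9/2 = 7/2 ≈ 3.5000)
m = -193/250 (m = -(9*(1/25) + 7/2)/5 = -(9/25 + 7/2)/5 = -⅕*193/50 = -193/250 ≈ -0.77200)
(-2510 + T(-56)) + m = (-2510 + 1/(-25 - 56)) - 193/250 = (-2510 + 1/(-81)) - 193/250 = (-2510 - 1/81) - 193/250 = -203311/81 - 193/250 = -50843383/20250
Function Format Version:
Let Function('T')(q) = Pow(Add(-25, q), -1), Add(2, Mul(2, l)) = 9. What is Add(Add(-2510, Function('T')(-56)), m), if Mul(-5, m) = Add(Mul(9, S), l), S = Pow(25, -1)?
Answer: Rational(-50843383, 20250) ≈ -2510.8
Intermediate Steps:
S = Rational(1, 25) ≈ 0.040000
l = Rational(7, 2) (l = Add(-1, Mul(Rational(1, 2), 9)) = Add(-1, Rational(9, 2)) = Rational(7, 2) ≈ 3.5000)
m = Rational(-193, 250) (m = Mul(Rational(-1, 5), Add(Mul(9, Rational(1, 25)), Rational(7, 2))) = Mul(Rational(-1, 5), Add(Rational(9, 25), Rational(7, 2))) = Mul(Rational(-1, 5), Rational(193, 50)) = Rational(-193, 250) ≈ -0.77200)
Add(Add(-2510, Function('T')(-56)), m) = Add(Add(-2510, Pow(Add(-25, -56), -1)), Rational(-193, 250)) = Add(Add(-2510, Pow(-81, -1)), Rational(-193, 250)) = Add(Add(-2510, Rational(-1, 81)), Rational(-193, 250)) = Add(Rational(-203311, 81), Rational(-193, 250)) = Rational(-50843383, 20250)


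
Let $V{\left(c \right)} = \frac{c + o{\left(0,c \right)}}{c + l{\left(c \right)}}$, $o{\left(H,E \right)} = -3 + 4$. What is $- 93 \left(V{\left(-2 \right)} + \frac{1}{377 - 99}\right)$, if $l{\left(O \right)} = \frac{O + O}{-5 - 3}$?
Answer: $- \frac{17329}{278} \approx -62.335$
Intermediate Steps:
$l{\left(O \right)} = - \frac{O}{4}$ ($l{\left(O \right)} = \frac{2 O}{-8} = 2 O \left(- \frac{1}{8}\right) = - \frac{O}{4}$)
$o{\left(H,E \right)} = 1$
$V{\left(c \right)} = \frac{4 \left(1 + c\right)}{3 c}$ ($V{\left(c \right)} = \frac{c + 1}{c - \frac{c}{4}} = \frac{1 + c}{\frac{3}{4} c} = \left(1 + c\right) \frac{4}{3 c} = \frac{4 \left(1 + c\right)}{3 c}$)
$- 93 \left(V{\left(-2 \right)} + \frac{1}{377 - 99}\right) = - 93 \left(\frac{4 \left(1 - 2\right)}{3 \left(-2\right)} + \frac{1}{377 - 99}\right) = - 93 \left(\frac{4}{3} \left(- \frac{1}{2}\right) \left(-1\right) + \frac{1}{278}\right) = - 93 \left(\frac{2}{3} + \frac{1}{278}\right) = \left(-93\right) \frac{559}{834} = - \frac{17329}{278}$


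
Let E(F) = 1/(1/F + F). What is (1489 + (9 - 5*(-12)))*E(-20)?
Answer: -31160/401 ≈ -77.706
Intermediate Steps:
E(F) = 1/(F + 1/F)
(1489 + (9 - 5*(-12)))*E(-20) = (1489 + (9 - 5*(-12)))*(-20/(1 + (-20)**2)) = (1489 + (9 + 60))*(-20/(1 + 400)) = (1489 + 69)*(-20/401) = 1558*(-20*1/401) = 1558*(-20/401) = -31160/401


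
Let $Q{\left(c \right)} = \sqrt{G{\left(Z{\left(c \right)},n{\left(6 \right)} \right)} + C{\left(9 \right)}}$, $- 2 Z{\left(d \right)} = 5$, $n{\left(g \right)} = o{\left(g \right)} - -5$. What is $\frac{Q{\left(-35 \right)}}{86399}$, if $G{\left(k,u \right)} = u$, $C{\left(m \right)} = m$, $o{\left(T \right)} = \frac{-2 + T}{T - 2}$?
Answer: $\frac{\sqrt{15}}{86399} \approx 4.4827 \cdot 10^{-5}$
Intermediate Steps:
$o{\left(T \right)} = 1$ ($o{\left(T \right)} = \frac{-2 + T}{-2 + T} = 1$)
$n{\left(g \right)} = 6$ ($n{\left(g \right)} = 1 - -5 = 1 + 5 = 6$)
$Z{\left(d \right)} = - \frac{5}{2}$ ($Z{\left(d \right)} = \left(- \frac{1}{2}\right) 5 = - \frac{5}{2}$)
$Q{\left(c \right)} = \sqrt{15}$ ($Q{\left(c \right)} = \sqrt{6 + 9} = \sqrt{15}$)
$\frac{Q{\left(-35 \right)}}{86399} = \frac{\sqrt{15}}{86399}$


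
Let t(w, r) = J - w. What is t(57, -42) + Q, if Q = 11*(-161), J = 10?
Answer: -1818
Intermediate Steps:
t(w, r) = 10 - w
Q = -1771
t(57, -42) + Q = (10 - 1*57) - 1771 = (10 - 57) - 1771 = -47 - 1771 = -1818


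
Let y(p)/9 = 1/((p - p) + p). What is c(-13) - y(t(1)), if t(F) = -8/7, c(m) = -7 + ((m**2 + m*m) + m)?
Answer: 2607/8 ≈ 325.88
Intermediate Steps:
c(m) = -7 + m + 2*m**2 (c(m) = -7 + ((m**2 + m**2) + m) = -7 + (2*m**2 + m) = -7 + (m + 2*m**2) = -7 + m + 2*m**2)
t(F) = -8/7 (t(F) = -8*1/7 = -8/7)
y(p) = 9/p (y(p) = 9/((p - p) + p) = 9/(0 + p) = 9/p)
c(-13) - y(t(1)) = (-7 - 13 + 2*(-13)**2) - 9/(-8/7) = (-7 - 13 + 2*169) - 9*(-7)/8 = (-7 - 13 + 338) - 1*(-63/8) = 318 + 63/8 = 2607/8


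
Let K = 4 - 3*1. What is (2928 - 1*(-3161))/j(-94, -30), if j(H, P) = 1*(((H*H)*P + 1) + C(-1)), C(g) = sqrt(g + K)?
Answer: -6089/265079 ≈ -0.022970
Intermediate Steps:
K = 1 (K = 4 - 3 = 1)
C(g) = sqrt(1 + g) (C(g) = sqrt(g + 1) = sqrt(1 + g))
j(H, P) = 1 + P*H**2 (j(H, P) = 1*(((H*H)*P + 1) + sqrt(1 - 1)) = 1*((H**2*P + 1) + sqrt(0)) = 1*((P*H**2 + 1) + 0) = 1*((1 + P*H**2) + 0) = 1*(1 + P*H**2) = 1 + P*H**2)
(2928 - 1*(-3161))/j(-94, -30) = (2928 - 1*(-3161))/(1 - 30*(-94)**2) = (2928 + 3161)/(1 - 30*8836) = 6089/(1 - 265080) = 6089/(-265079) = 6089*(-1/265079) = -6089/265079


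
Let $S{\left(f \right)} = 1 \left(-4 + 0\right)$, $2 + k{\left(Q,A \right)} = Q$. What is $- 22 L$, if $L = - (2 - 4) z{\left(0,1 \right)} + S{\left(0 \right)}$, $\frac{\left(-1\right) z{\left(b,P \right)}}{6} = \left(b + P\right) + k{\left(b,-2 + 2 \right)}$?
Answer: $-176$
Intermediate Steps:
$k{\left(Q,A \right)} = -2 + Q$
$z{\left(b,P \right)} = 12 - 12 b - 6 P$ ($z{\left(b,P \right)} = - 6 \left(\left(b + P\right) + \left(-2 + b\right)\right) = - 6 \left(\left(P + b\right) + \left(-2 + b\right)\right) = - 6 \left(-2 + P + 2 b\right) = 12 - 12 b - 6 P$)
$S{\left(f \right)} = -4$ ($S{\left(f \right)} = 1 \left(-4\right) = -4$)
$L = 8$ ($L = - (2 - 4) \left(12 - 0 - 6\right) - 4 = \left(-1\right) \left(-2\right) \left(12 + 0 - 6\right) - 4 = 2 \cdot 6 - 4 = 12 - 4 = 8$)
$- 22 L = \left(-22\right) 8 = -176$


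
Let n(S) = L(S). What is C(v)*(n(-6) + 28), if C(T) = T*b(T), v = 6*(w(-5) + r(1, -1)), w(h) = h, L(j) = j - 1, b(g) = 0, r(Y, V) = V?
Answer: 0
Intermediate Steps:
L(j) = -1 + j
v = -36 (v = 6*(-5 - 1) = 6*(-6) = -36)
n(S) = -1 + S
C(T) = 0 (C(T) = T*0 = 0)
C(v)*(n(-6) + 28) = 0*((-1 - 6) + 28) = 0*(-7 + 28) = 0*21 = 0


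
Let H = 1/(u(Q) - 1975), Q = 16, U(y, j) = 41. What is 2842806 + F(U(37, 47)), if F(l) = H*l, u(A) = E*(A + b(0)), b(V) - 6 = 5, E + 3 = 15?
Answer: 4693472665/1651 ≈ 2.8428e+6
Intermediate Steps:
E = 12 (E = -3 + 15 = 12)
b(V) = 11 (b(V) = 6 + 5 = 11)
u(A) = 132 + 12*A (u(A) = 12*(A + 11) = 12*(11 + A) = 132 + 12*A)
H = -1/1651 (H = 1/((132 + 12*16) - 1975) = 1/((132 + 192) - 1975) = 1/(324 - 1975) = 1/(-1651) = -1/1651 ≈ -0.00060569)
F(l) = -l/1651
2842806 + F(U(37, 47)) = 2842806 - 1/1651*41 = 2842806 - 41/1651 = 4693472665/1651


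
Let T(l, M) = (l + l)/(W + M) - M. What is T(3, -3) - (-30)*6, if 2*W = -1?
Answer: 1269/7 ≈ 181.29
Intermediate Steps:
W = -½ (W = (½)*(-1) = -½ ≈ -0.50000)
T(l, M) = -M + 2*l/(-½ + M) (T(l, M) = (l + l)/(-½ + M) - M = (2*l)/(-½ + M) - M = 2*l/(-½ + M) - M = -M + 2*l/(-½ + M))
T(3, -3) - (-30)*6 = (-3 - 2*(-3)² + 4*3)/(-1 + 2*(-3)) - (-30)*6 = (-3 - 2*9 + 12)/(-1 - 6) - 15*(-12) = (-3 - 18 + 12)/(-7) + 180 = -⅐*(-9) + 180 = 9/7 + 180 = 1269/7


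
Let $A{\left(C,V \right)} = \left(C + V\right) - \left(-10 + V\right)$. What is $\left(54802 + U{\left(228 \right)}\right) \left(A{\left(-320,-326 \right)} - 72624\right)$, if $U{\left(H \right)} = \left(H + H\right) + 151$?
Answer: $-4041200006$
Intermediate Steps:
$A{\left(C,V \right)} = 10 + C$
$U{\left(H \right)} = 151 + 2 H$ ($U{\left(H \right)} = 2 H + 151 = 151 + 2 H$)
$\left(54802 + U{\left(228 \right)}\right) \left(A{\left(-320,-326 \right)} - 72624\right) = \left(54802 + \left(151 + 2 \cdot 228\right)\right) \left(\left(10 - 320\right) - 72624\right) = \left(54802 + \left(151 + 456\right)\right) \left(-310 - 72624\right) = \left(54802 + 607\right) \left(-72934\right) = 55409 \left(-72934\right) = -4041200006$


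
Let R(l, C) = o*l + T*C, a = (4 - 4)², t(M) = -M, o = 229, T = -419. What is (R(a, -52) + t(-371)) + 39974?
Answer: 62133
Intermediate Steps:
a = 0 (a = 0² = 0)
R(l, C) = -419*C + 229*l (R(l, C) = 229*l - 419*C = -419*C + 229*l)
(R(a, -52) + t(-371)) + 39974 = ((-419*(-52) + 229*0) - 1*(-371)) + 39974 = ((21788 + 0) + 371) + 39974 = (21788 + 371) + 39974 = 22159 + 39974 = 62133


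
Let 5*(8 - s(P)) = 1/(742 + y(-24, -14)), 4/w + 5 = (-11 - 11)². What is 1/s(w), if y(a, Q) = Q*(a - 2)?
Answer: 5530/44239 ≈ 0.12500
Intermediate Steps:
w = 4/479 (w = 4/(-5 + (-11 - 11)²) = 4/(-5 + (-22)²) = 4/(-5 + 484) = 4/479 ≈ 0.0083507)
y(a, Q) = Q*(-2 + a)
s(P) = 44239/5530 (s(P) = 8 - 1/(5*(742 - 14*(-2 - 24))) = 8 - 1/(5*(742 - 14*(-26))) = 8 - 1/(5*(742 + 364)) = 8 - ⅕/1106 = 8 - ⅕*1/1106 = 8 - 1/5530 = 44239/5530)
1/s(w) = 1/(44239/5530) = 5530/44239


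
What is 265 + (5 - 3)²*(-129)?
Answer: -251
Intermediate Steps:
265 + (5 - 3)²*(-129) = 265 + 2²*(-129) = 265 + 4*(-129) = 265 - 516 = -251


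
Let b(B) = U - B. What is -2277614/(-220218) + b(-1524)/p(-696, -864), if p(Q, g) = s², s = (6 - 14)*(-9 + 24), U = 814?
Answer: 2776042607/264261600 ≈ 10.505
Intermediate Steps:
b(B) = 814 - B
s = -120 (s = -8*15 = -120)
p(Q, g) = 14400 (p(Q, g) = (-120)² = 14400)
-2277614/(-220218) + b(-1524)/p(-696, -864) = -2277614/(-220218) + (814 - 1*(-1524))/14400 = -2277614*(-1/220218) + (814 + 1524)*(1/14400) = 1138807/110109 + 2338*(1/14400) = 1138807/110109 + 1169/7200 = 2776042607/264261600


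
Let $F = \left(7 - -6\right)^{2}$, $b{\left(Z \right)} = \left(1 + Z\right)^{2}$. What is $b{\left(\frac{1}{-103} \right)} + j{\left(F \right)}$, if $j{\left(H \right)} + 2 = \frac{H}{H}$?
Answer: $- \frac{205}{10609} \approx -0.019323$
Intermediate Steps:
$F = 169$ ($F = \left(7 + 6\right)^{2} = 13^{2} = 169$)
$j{\left(H \right)} = -1$ ($j{\left(H \right)} = -2 + \frac{H}{H} = -2 + 1 = -1$)
$b{\left(\frac{1}{-103} \right)} + j{\left(F \right)} = \left(1 + \frac{1}{-103}\right)^{2} - 1 = \left(1 - \frac{1}{103}\right)^{2} - 1 = \left(\frac{102}{103}\right)^{2} - 1 = \frac{10404}{10609} - 1 = - \frac{205}{10609}$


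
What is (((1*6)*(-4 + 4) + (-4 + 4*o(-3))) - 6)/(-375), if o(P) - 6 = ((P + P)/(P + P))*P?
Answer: -2/375 ≈ -0.0053333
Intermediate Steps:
o(P) = 6 + P (o(P) = 6 + ((P + P)/(P + P))*P = 6 + ((2*P)/((2*P)))*P = 6 + ((2*P)*(1/(2*P)))*P = 6 + 1*P = 6 + P)
(((1*6)*(-4 + 4) + (-4 + 4*o(-3))) - 6)/(-375) = (((1*6)*(-4 + 4) + (-4 + 4*(6 - 3))) - 6)/(-375) = ((6*0 + (-4 + 4*3)) - 6)*(-1/375) = ((0 + (-4 + 12)) - 6)*(-1/375) = ((0 + 8) - 6)*(-1/375) = (8 - 6)*(-1/375) = 2*(-1/375) = -2/375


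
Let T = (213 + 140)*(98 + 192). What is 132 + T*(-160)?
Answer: -16379068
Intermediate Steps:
T = 102370 (T = 353*290 = 102370)
132 + T*(-160) = 132 + 102370*(-160) = 132 - 16379200 = -16379068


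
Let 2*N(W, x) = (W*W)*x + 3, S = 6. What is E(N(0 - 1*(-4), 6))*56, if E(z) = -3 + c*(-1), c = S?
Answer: -504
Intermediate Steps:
c = 6
N(W, x) = 3/2 + x*W**2/2 (N(W, x) = ((W*W)*x + 3)/2 = (W**2*x + 3)/2 = (x*W**2 + 3)/2 = (3 + x*W**2)/2 = 3/2 + x*W**2/2)
E(z) = -9 (E(z) = -3 + 6*(-1) = -3 - 6 = -9)
E(N(0 - 1*(-4), 6))*56 = -9*56 = -504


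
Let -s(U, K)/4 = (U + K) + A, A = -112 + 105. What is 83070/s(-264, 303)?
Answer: -41535/64 ≈ -648.98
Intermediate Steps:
A = -7
s(U, K) = 28 - 4*K - 4*U (s(U, K) = -4*((U + K) - 7) = -4*((K + U) - 7) = -4*(-7 + K + U) = 28 - 4*K - 4*U)
83070/s(-264, 303) = 83070/(28 - 4*303 - 4*(-264)) = 83070/(28 - 1212 + 1056) = 83070/(-128) = 83070*(-1/128) = -41535/64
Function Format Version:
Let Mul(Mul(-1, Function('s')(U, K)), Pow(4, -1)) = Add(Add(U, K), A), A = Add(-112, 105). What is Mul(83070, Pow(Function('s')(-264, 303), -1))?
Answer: Rational(-41535, 64) ≈ -648.98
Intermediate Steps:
A = -7
Function('s')(U, K) = Add(28, Mul(-4, K), Mul(-4, U)) (Function('s')(U, K) = Mul(-4, Add(Add(U, K), -7)) = Mul(-4, Add(Add(K, U), -7)) = Mul(-4, Add(-7, K, U)) = Add(28, Mul(-4, K), Mul(-4, U)))
Mul(83070, Pow(Function('s')(-264, 303), -1)) = Mul(83070, Pow(Add(28, Mul(-4, 303), Mul(-4, -264)), -1)) = Mul(83070, Pow(Add(28, -1212, 1056), -1)) = Mul(83070, Pow(-128, -1)) = Mul(83070, Rational(-1, 128)) = Rational(-41535, 64)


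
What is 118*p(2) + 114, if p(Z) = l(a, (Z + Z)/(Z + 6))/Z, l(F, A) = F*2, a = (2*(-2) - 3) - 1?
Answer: -830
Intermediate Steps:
a = -8 (a = (-4 - 3) - 1 = -7 - 1 = -8)
l(F, A) = 2*F
p(Z) = -16/Z (p(Z) = (2*(-8))/Z = -16/Z)
118*p(2) + 114 = 118*(-16/2) + 114 = 118*(-16*½) + 114 = 118*(-8) + 114 = -944 + 114 = -830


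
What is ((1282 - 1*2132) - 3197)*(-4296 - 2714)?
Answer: 28369470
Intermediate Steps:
((1282 - 1*2132) - 3197)*(-4296 - 2714) = ((1282 - 2132) - 3197)*(-7010) = (-850 - 3197)*(-7010) = -4047*(-7010) = 28369470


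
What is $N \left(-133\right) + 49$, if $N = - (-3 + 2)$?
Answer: $-84$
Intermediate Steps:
$N = 1$ ($N = \left(-1\right) \left(-1\right) = 1$)
$N \left(-133\right) + 49 = 1 \left(-133\right) + 49 = -133 + 49 = -84$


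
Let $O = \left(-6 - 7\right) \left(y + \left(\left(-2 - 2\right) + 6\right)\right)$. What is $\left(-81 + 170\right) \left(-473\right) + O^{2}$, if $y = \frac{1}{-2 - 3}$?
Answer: $- \frac{1038736}{25} \approx -41549.0$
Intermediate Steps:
$y = - \frac{1}{5}$ ($y = \frac{1}{-2 - 3} = \frac{1}{-5} = - \frac{1}{5} \approx -0.2$)
$O = - \frac{117}{5}$ ($O = \left(-6 - 7\right) \left(- \frac{1}{5} + \left(\left(-2 - 2\right) + 6\right)\right) = - 13 \left(- \frac{1}{5} + \left(-4 + 6\right)\right) = - 13 \left(- \frac{1}{5} + 2\right) = \left(-13\right) \frac{9}{5} = - \frac{117}{5} \approx -23.4$)
$\left(-81 + 170\right) \left(-473\right) + O^{2} = \left(-81 + 170\right) \left(-473\right) + \left(- \frac{117}{5}\right)^{2} = 89 \left(-473\right) + \frac{13689}{25} = -42097 + \frac{13689}{25} = - \frac{1038736}{25}$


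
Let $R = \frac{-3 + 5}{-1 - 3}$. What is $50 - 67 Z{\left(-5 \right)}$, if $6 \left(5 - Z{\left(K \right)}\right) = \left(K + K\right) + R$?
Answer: $- \frac{1609}{4} \approx -402.25$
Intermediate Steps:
$R = - \frac{1}{2}$ ($R = \frac{2}{-4} = 2 \left(- \frac{1}{4}\right) = - \frac{1}{2} \approx -0.5$)
$Z{\left(K \right)} = \frac{61}{12} - \frac{K}{3}$ ($Z{\left(K \right)} = 5 - \frac{\left(K + K\right) - \frac{1}{2}}{6} = 5 - \frac{2 K - \frac{1}{2}}{6} = 5 - \frac{- \frac{1}{2} + 2 K}{6} = 5 - \left(- \frac{1}{12} + \frac{K}{3}\right) = \frac{61}{12} - \frac{K}{3}$)
$50 - 67 Z{\left(-5 \right)} = 50 - 67 \left(\frac{61}{12} - - \frac{5}{3}\right) = 50 - 67 \left(\frac{61}{12} + \frac{5}{3}\right) = 50 - \frac{1809}{4} = - \frac{1609}{4}$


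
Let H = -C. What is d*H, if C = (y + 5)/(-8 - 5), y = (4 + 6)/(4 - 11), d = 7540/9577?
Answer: 14500/67039 ≈ 0.21629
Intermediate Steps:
d = 7540/9577 (d = 7540*(1/9577) = 7540/9577 ≈ 0.78730)
y = -10/7 (y = 10/(-7) = 10*(-1/7) = -10/7 ≈ -1.4286)
C = -25/91 (C = (-10/7 + 5)/(-8 - 5) = (25/7)/(-13) = (25/7)*(-1/13) = -25/91 ≈ -0.27473)
H = 25/91 (H = -1*(-25/91) = 25/91 ≈ 0.27473)
d*H = (7540/9577)*(25/91) = 14500/67039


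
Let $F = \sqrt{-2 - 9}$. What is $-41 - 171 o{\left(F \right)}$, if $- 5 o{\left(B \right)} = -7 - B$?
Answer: $- \frac{1402}{5} - \frac{171 i \sqrt{11}}{5} \approx -280.4 - 113.43 i$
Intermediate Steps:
$F = i \sqrt{11}$ ($F = \sqrt{-11} = i \sqrt{11} \approx 3.3166 i$)
$o{\left(B \right)} = \frac{7}{5} + \frac{B}{5}$ ($o{\left(B \right)} = - \frac{-7 - B}{5} = \frac{7}{5} + \frac{B}{5}$)
$-41 - 171 o{\left(F \right)} = -41 - 171 \left(\frac{7}{5} + \frac{i \sqrt{11}}{5}\right) = -41 - \left(\frac{1197}{5} + \frac{171 i \sqrt{11}}{5}\right) = - \frac{1402}{5} - \frac{171 i \sqrt{11}}{5}$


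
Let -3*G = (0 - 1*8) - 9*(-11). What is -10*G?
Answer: 910/3 ≈ 303.33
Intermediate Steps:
G = -91/3 (G = -((0 - 1*8) - 9*(-11))/3 = -((0 - 8) + 99)/3 = -(-8 + 99)/3 = -1/3*91 = -91/3 ≈ -30.333)
-10*G = -10*(-91/3) = 910/3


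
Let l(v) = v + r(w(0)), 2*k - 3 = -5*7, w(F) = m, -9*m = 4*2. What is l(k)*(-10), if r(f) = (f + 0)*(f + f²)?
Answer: 116000/729 ≈ 159.12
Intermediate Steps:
m = -8/9 (m = -4*2/9 = -⅑*8 = -8/9 ≈ -0.88889)
w(F) = -8/9
k = -16 (k = 3/2 + (-5*7)/2 = 3/2 + (½)*(-35) = 3/2 - 35/2 = -16)
r(f) = f*(f + f²)
l(v) = 64/729 + v (l(v) = v + (-8/9)²*(1 - 8/9) = v + (64/81)*(⅑) = v + 64/729 = 64/729 + v)
l(k)*(-10) = (64/729 - 16)*(-10) = -11600/729*(-10) = 116000/729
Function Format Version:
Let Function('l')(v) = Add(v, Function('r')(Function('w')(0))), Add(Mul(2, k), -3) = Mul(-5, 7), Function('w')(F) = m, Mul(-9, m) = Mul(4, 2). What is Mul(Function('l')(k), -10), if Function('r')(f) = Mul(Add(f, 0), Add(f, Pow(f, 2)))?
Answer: Rational(116000, 729) ≈ 159.12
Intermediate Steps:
m = Rational(-8, 9) (m = Mul(Rational(-1, 9), Mul(4, 2)) = Mul(Rational(-1, 9), 8) = Rational(-8, 9) ≈ -0.88889)
Function('w')(F) = Rational(-8, 9)
k = -16 (k = Add(Rational(3, 2), Mul(Rational(1, 2), Mul(-5, 7))) = Add(Rational(3, 2), Mul(Rational(1, 2), -35)) = Add(Rational(3, 2), Rational(-35, 2)) = -16)
Function('r')(f) = Mul(f, Add(f, Pow(f, 2)))
Function('l')(v) = Add(Rational(64, 729), v) (Function('l')(v) = Add(v, Mul(Pow(Rational(-8, 9), 2), Add(1, Rational(-8, 9)))) = Add(v, Mul(Rational(64, 81), Rational(1, 9))) = Add(v, Rational(64, 729)) = Add(Rational(64, 729), v))
Mul(Function('l')(k), -10) = Mul(Add(Rational(64, 729), -16), -10) = Mul(Rational(-11600, 729), -10) = Rational(116000, 729)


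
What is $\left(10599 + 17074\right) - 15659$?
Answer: $12014$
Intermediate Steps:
$\left(10599 + 17074\right) - 15659 = 27673 - 15659 = 12014$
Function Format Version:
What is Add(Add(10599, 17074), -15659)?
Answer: 12014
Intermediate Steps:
Add(Add(10599, 17074), -15659) = Add(27673, -15659) = 12014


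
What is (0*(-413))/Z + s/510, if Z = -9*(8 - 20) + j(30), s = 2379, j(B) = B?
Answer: 793/170 ≈ 4.6647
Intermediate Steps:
Z = 138 (Z = -9*(8 - 20) + 30 = -9*(-12) + 30 = 108 + 30 = 138)
(0*(-413))/Z + s/510 = (0*(-413))/138 + 2379/510 = 0*(1/138) + 2379*(1/510) = 0 + 793/170 = 793/170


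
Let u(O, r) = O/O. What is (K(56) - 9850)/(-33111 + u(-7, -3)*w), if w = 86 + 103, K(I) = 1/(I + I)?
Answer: 367733/1229088 ≈ 0.29919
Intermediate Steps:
K(I) = 1/(2*I)
u(O, r) = 1
w = 189
(K(56) - 9850)/(-33111 + u(-7, -3)*w) = ((1/2)/56 - 9850)/(-33111 + 1*189) = ((1/2)*(1/56) - 9850)/(-33111 + 189) = (1/112 - 9850)/(-32922) = -1103199/112*(-1/32922) = 367733/1229088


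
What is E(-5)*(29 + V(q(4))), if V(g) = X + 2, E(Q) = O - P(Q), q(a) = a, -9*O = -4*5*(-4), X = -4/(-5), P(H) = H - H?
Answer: -848/3 ≈ -282.67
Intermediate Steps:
P(H) = 0
X = ⅘ (X = -4*(-⅕) = ⅘ ≈ 0.80000)
O = -80/9 (O = -(-4*5)*(-4)/9 = -(-20)*(-4)/9 = -⅑*80 = -80/9 ≈ -8.8889)
E(Q) = -80/9 (E(Q) = -80/9 - 1*0 = -80/9 + 0 = -80/9)
V(g) = 14/5 (V(g) = ⅘ + 2 = 14/5)
E(-5)*(29 + V(q(4))) = -80*(29 + 14/5)/9 = -80/9*159/5 = -848/3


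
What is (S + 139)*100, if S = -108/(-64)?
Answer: 56275/4 ≈ 14069.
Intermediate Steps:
S = 27/16 (S = -108*(-1/64) = 27/16 ≈ 1.6875)
(S + 139)*100 = (27/16 + 139)*100 = (2251/16)*100 = 56275/4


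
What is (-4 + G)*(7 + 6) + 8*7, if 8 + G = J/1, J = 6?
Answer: -22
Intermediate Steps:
G = -2 (G = -8 + 6/1 = -8 + 6*1 = -8 + 6 = -2)
(-4 + G)*(7 + 6) + 8*7 = (-4 - 2)*(7 + 6) + 8*7 = -6*13 + 56 = -78 + 56 = -22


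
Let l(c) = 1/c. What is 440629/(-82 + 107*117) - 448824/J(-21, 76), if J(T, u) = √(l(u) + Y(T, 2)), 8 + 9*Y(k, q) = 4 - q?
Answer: 440629/12437 + 897648*I*√8493/149 ≈ 35.429 + 5.552e+5*I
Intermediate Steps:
Y(k, q) = -4/9 - q/9 (Y(k, q) = -8/9 + (4 - q)/9 = -8/9 + (4/9 - q/9) = -4/9 - q/9)
J(T, u) = √(-⅔ + 1/u) (J(T, u) = √(1/u + (-4/9 - ⅑*2)) = √(1/u + (-4/9 - 2/9)) = √(1/u - ⅔) = √(-⅔ + 1/u))
440629/(-82 + 107*117) - 448824/J(-21, 76) = 440629/(-82 + 107*117) - 448824*3/√(-6 + 9/76) = 440629/(-82 + 12519) - 448824*3/√(-6 + 9*(1/76)) = 440629/12437 - 448824*3/√(-6 + 9/76) = 440629*(1/12437) - 448824*(-2*I*√8493/149) = 440629/12437 - 448824*(-2*I*√8493/149) = 440629/12437 - (-897648)*I*√8493/149 = 440629/12437 + 897648*I*√8493/149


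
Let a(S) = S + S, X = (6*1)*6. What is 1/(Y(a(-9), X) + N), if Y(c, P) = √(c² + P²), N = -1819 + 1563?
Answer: -64/15979 - 9*√5/31958 ≈ -0.0046350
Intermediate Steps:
N = -256
X = 36 (X = 6*6 = 36)
a(S) = 2*S
Y(c, P) = √(P² + c²)
1/(Y(a(-9), X) + N) = 1/(√(36² + (2*(-9))²) - 256) = 1/(√(1296 + (-18)²) - 256) = 1/(√(1296 + 324) - 256) = 1/(√1620 - 256) = 1/(18*√5 - 256) = 1/(-256 + 18*√5)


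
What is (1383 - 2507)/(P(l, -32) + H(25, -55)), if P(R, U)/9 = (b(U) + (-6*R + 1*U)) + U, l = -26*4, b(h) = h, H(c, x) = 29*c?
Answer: -1124/5477 ≈ -0.20522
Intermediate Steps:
l = -104
P(R, U) = -54*R + 27*U (P(R, U) = 9*((U + (-6*R + 1*U)) + U) = 9*((U + (-6*R + U)) + U) = 9*((U + (U - 6*R)) + U) = 9*((-6*R + 2*U) + U) = 9*(-6*R + 3*U) = -54*R + 27*U)
(1383 - 2507)/(P(l, -32) + H(25, -55)) = (1383 - 2507)/((-54*(-104) + 27*(-32)) + 29*25) = -1124/((5616 - 864) + 725) = -1124/(4752 + 725) = -1124/5477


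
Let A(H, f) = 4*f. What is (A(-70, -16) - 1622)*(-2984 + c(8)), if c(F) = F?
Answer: 5017536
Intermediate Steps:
(A(-70, -16) - 1622)*(-2984 + c(8)) = (4*(-16) - 1622)*(-2984 + 8) = (-64 - 1622)*(-2976) = -1686*(-2976) = 5017536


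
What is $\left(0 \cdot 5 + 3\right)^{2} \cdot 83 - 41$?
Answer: $706$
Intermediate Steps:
$\left(0 \cdot 5 + 3\right)^{2} \cdot 83 - 41 = \left(0 + 3\right)^{2} \cdot 83 - 41 = 3^{2} \cdot 83 - 41 = 9 \cdot 83 - 41 = 747 - 41 = 706$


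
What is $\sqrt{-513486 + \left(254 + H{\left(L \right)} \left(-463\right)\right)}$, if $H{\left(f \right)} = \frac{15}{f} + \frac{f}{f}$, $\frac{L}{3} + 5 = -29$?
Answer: $\frac{i \sqrt{593752710}}{34} \approx 716.68 i$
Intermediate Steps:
$L = -102$ ($L = -15 + 3 \left(-29\right) = -15 - 87 = -102$)
$H{\left(f \right)} = 1 + \frac{15}{f}$ ($H{\left(f \right)} = \frac{15}{f} + 1 = 1 + \frac{15}{f}$)
$\sqrt{-513486 + \left(254 + H{\left(L \right)} \left(-463\right)\right)} = \sqrt{-513486 + \left(254 + \frac{15 - 102}{-102} \left(-463\right)\right)} = \sqrt{-513486 + \left(254 + \left(- \frac{1}{102}\right) \left(-87\right) \left(-463\right)\right)} = \sqrt{-513486 + \left(254 + \frac{29}{34} \left(-463\right)\right)} = \sqrt{-513486 + \left(254 - \frac{13427}{34}\right)} = \sqrt{-513486 - \frac{4791}{34}} = \sqrt{- \frac{17463315}{34}} = \frac{i \sqrt{593752710}}{34}$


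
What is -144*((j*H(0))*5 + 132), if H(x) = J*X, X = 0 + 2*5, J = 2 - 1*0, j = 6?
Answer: -105408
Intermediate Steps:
J = 2 (J = 2 + 0 = 2)
X = 10 (X = 0 + 10 = 10)
H(x) = 20 (H(x) = 2*10 = 20)
-144*((j*H(0))*5 + 132) = -144*((6*20)*5 + 132) = -144*(120*5 + 132) = -144*(600 + 132) = -144*732 = -105408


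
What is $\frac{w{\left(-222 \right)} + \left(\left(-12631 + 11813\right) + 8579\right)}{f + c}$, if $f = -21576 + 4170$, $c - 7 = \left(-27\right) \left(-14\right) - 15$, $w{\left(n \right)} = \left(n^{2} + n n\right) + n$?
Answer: $- \frac{106107}{17036} \approx -6.2284$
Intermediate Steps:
$w{\left(n \right)} = n + 2 n^{2}$ ($w{\left(n \right)} = \left(n^{2} + n^{2}\right) + n = 2 n^{2} + n = n + 2 n^{2}$)
$c = 370$ ($c = 7 - -363 = 7 + \left(378 - 15\right) = 7 + 363 = 370$)
$f = -17406$
$\frac{w{\left(-222 \right)} + \left(\left(-12631 + 11813\right) + 8579\right)}{f + c} = \frac{- 222 \left(1 + 2 \left(-222\right)\right) + \left(\left(-12631 + 11813\right) + 8579\right)}{-17406 + 370} = \frac{- 222 \left(1 - 444\right) + \left(-818 + 8579\right)}{-17036} = \left(\left(-222\right) \left(-443\right) + 7761\right) \left(- \frac{1}{17036}\right) = \left(98346 + 7761\right) \left(- \frac{1}{17036}\right) = 106107 \left(- \frac{1}{17036}\right) = - \frac{106107}{17036}$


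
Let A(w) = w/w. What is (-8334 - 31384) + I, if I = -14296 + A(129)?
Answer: -54013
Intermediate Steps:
A(w) = 1
I = -14295 (I = -14296 + 1 = -14295)
(-8334 - 31384) + I = (-8334 - 31384) - 14295 = -39718 - 14295 = -54013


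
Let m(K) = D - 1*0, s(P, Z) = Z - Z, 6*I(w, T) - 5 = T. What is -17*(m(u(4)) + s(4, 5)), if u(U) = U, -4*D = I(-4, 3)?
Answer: 17/3 ≈ 5.6667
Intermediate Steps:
I(w, T) = 5/6 + T/6
D = -1/3 (D = -(5/6 + (1/6)*3)/4 = -(5/6 + 1/2)/4 = -1/4*4/3 = -1/3 ≈ -0.33333)
s(P, Z) = 0
m(K) = -1/3 (m(K) = -1/3 - 1*0 = -1/3 + 0 = -1/3)
-17*(m(u(4)) + s(4, 5)) = -17*(-1/3 + 0) = -17*(-1/3) = 17/3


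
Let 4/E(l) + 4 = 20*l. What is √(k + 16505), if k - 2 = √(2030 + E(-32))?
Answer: √(427877947 + 161*√52619469)/161 ≈ 128.65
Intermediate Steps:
E(l) = 4/(-4 + 20*l)
k = 2 + √52619469/161 (k = 2 + √(2030 + 1/(-1 + 5*(-32))) = 2 + √(2030 + 1/(-1 - 160)) = 2 + √(2030 + 1/(-161)) = 2 + √(2030 - 1/161) = 2 + √(326829/161) = 2 + √52619469/161 ≈ 47.055)
√(k + 16505) = √((2 + √52619469/161) + 16505) = √(16507 + √52619469/161)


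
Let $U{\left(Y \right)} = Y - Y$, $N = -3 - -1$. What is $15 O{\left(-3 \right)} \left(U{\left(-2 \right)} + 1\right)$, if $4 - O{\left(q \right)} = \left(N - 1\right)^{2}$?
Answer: $-75$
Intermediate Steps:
$N = -2$ ($N = -3 + 1 = -2$)
$U{\left(Y \right)} = 0$
$O{\left(q \right)} = -5$ ($O{\left(q \right)} = 4 - \left(-2 - 1\right)^{2} = 4 - \left(-3\right)^{2} = 4 - 9 = -5$)
$15 O{\left(-3 \right)} \left(U{\left(-2 \right)} + 1\right) = 15 \left(-5\right) \left(0 + 1\right) = \left(-75\right) 1 = -75$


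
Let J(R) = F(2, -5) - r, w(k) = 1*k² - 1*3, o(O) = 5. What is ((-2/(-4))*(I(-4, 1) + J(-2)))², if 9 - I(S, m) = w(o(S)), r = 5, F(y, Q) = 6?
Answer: 36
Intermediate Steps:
w(k) = -3 + k² (w(k) = k² - 3 = -3 + k²)
I(S, m) = -13 (I(S, m) = 9 - (-3 + 5²) = 9 - (-3 + 25) = 9 - 1*22 = 9 - 22 = -13)
J(R) = 1 (J(R) = 6 - 1*5 = 6 - 5 = 1)
((-2/(-4))*(I(-4, 1) + J(-2)))² = ((-2/(-4))*(-13 + 1))² = (-2*(-¼)*(-12))² = ((½)*(-12))² = (-6)² = 36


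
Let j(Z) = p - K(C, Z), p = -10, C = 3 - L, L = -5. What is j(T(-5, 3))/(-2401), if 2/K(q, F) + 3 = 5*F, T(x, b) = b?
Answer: 61/14406 ≈ 0.0042343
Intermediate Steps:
C = 8 (C = 3 - 1*(-5) = 3 + 5 = 8)
K(q, F) = 2/(-3 + 5*F)
j(Z) = -10 - 2/(-3 + 5*Z)
j(T(-5, 3))/(-2401) = (2*(14 - 25*3)/(-3 + 5*3))/(-2401) = (2*(14 - 75)/(-3 + 15))*(-1/2401) = (2*(-61)/12)*(-1/2401) = (2*(1/12)*(-61))*(-1/2401) = -61/6*(-1/2401) = 61/14406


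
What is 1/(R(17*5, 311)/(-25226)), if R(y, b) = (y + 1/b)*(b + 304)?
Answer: -3922643/8129070 ≈ -0.48254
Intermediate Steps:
R(y, b) = (304 + b)*(y + 1/b) (R(y, b) = (y + 1/b)*(304 + b) = (304 + b)*(y + 1/b))
1/(R(17*5, 311)/(-25226)) = 1/((1 + 304*(17*5) + 304/311 + 311*(17*5))/(-25226)) = 1/((1 + 304*85 + 304*(1/311) + 311*85)*(-1/25226)) = 1/((1 + 25840 + 304/311 + 26435)*(-1/25226)) = 1/((16258140/311)*(-1/25226)) = 1/(-8129070/3922643) = -3922643/8129070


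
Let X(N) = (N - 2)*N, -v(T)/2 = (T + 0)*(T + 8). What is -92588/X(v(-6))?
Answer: -23147/132 ≈ -175.36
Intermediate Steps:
v(T) = -2*T*(8 + T) (v(T) = -2*(T + 0)*(T + 8) = -2*T*(8 + T))
X(N) = N*(-2 + N) (X(N) = (-2 + N)*N = N*(-2 + N))
-92588/X(v(-6)) = -92588*1/(12*(-2 - 2*(-6)*(8 - 6))*(8 - 6)) = -92588*1/(24*(-2 - 2*(-6)*2)) = -92588*1/(24*(-2 + 24)) = -92588/(24*22) = -92588/528 = -92588*1/528 = -23147/132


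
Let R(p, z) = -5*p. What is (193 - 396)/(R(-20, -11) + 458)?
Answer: -203/558 ≈ -0.36380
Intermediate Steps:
(193 - 396)/(R(-20, -11) + 458) = (193 - 396)/(-5*(-20) + 458) = -203/(100 + 458) = -203/558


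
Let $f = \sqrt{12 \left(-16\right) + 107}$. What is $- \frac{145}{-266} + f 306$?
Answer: $\frac{145}{266} + 306 i \sqrt{85} \approx 0.54511 + 2821.2 i$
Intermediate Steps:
$f = i \sqrt{85}$ ($f = \sqrt{-192 + 107} = \sqrt{-85} = i \sqrt{85} \approx 9.2195 i$)
$- \frac{145}{-266} + f 306 = - \frac{145}{-266} + i \sqrt{85} \cdot 306 = \left(-145\right) \left(- \frac{1}{266}\right) + 306 i \sqrt{85} = \frac{145}{266} + 306 i \sqrt{85}$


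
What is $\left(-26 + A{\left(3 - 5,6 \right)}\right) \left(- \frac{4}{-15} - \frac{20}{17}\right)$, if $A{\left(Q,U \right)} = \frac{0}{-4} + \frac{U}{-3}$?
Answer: $\frac{6496}{255} \approx 25.475$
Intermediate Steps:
$A{\left(Q,U \right)} = - \frac{U}{3}$ ($A{\left(Q,U \right)} = 0 \left(- \frac{1}{4}\right) + U \left(- \frac{1}{3}\right) = 0 - \frac{U}{3} = - \frac{U}{3}$)
$\left(-26 + A{\left(3 - 5,6 \right)}\right) \left(- \frac{4}{-15} - \frac{20}{17}\right) = \left(-26 - 2\right) \left(- \frac{4}{-15} - \frac{20}{17}\right) = \left(-26 - 2\right) \left(\left(-4\right) \left(- \frac{1}{15}\right) - \frac{20}{17}\right) = - 28 \left(\frac{4}{15} - \frac{20}{17}\right) = \left(-28\right) \left(- \frac{232}{255}\right) = \frac{6496}{255}$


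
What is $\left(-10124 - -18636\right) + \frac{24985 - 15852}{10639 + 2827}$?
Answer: $\frac{114631725}{13466} \approx 8512.7$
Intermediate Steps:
$\left(-10124 - -18636\right) + \frac{24985 - 15852}{10639 + 2827} = \left(-10124 + 18636\right) + \frac{9133}{13466} = 8512 + 9133 \cdot \frac{1}{13466} = 8512 + \frac{9133}{13466} = \frac{114631725}{13466}$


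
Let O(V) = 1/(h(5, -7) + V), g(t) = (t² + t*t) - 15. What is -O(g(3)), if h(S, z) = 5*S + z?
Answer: -1/21 ≈ -0.047619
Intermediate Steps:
g(t) = -15 + 2*t² (g(t) = (t² + t²) - 15 = 2*t² - 15 = -15 + 2*t²)
h(S, z) = z + 5*S
O(V) = 1/(18 + V) (O(V) = 1/((-7 + 5*5) + V) = 1/((-7 + 25) + V) = 1/(18 + V))
-O(g(3)) = -1/(18 + (-15 + 2*3²)) = -1/(18 + (-15 + 2*9)) = -1/(18 + (-15 + 18)) = -1/(18 + 3) = -1/21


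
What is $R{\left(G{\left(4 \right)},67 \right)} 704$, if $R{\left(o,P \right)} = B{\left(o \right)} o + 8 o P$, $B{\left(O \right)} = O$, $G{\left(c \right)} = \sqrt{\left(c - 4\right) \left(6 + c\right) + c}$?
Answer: $757504$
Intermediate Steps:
$G{\left(c \right)} = \sqrt{c + \left(-4 + c\right) \left(6 + c\right)}$ ($G{\left(c \right)} = \sqrt{\left(-4 + c\right) \left(6 + c\right) + c} = \sqrt{c + \left(-4 + c\right) \left(6 + c\right)}$)
$R{\left(o,P \right)} = o^{2} + 8 P o$ ($R{\left(o,P \right)} = o o + 8 o P = o^{2} + 8 P o$)
$R{\left(G{\left(4 \right)},67 \right)} 704 = \sqrt{-24 + 4^{2} + 3 \cdot 4} \left(\sqrt{-24 + 4^{2} + 3 \cdot 4} + 8 \cdot 67\right) 704 = \sqrt{-24 + 16 + 12} \left(\sqrt{-24 + 16 + 12} + 536\right) 704 = \sqrt{4} \left(\sqrt{4} + 536\right) 704 = 2 \left(2 + 536\right) 704 = 2 \cdot 538 \cdot 704 = 1076 \cdot 704 = 757504$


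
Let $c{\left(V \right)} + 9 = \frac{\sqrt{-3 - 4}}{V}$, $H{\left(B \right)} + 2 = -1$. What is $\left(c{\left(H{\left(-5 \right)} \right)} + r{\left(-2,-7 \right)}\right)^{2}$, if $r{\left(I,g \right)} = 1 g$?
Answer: $\frac{\left(48 + i \sqrt{7}\right)^{2}}{9} \approx 255.22 + 28.221 i$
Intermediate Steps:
$H{\left(B \right)} = -3$ ($H{\left(B \right)} = -2 - 1 = -3$)
$r{\left(I,g \right)} = g$
$c{\left(V \right)} = -9 + \frac{i \sqrt{7}}{V}$ ($c{\left(V \right)} = -9 + \frac{\sqrt{-3 - 4}}{V} = -9 + \frac{\sqrt{-7}}{V} = -9 + \frac{i \sqrt{7}}{V}$)
$\left(c{\left(H{\left(-5 \right)} \right)} + r{\left(-2,-7 \right)}\right)^{2} = \left(\left(-9 + \frac{i \sqrt{7}}{-3}\right) - 7\right)^{2} = \left(\left(-9 + i \sqrt{7} \left(- \frac{1}{3}\right)\right) - 7\right)^{2} = \left(\left(-9 - \frac{i \sqrt{7}}{3}\right) - 7\right)^{2} = \left(-16 - \frac{i \sqrt{7}}{3}\right)^{2}$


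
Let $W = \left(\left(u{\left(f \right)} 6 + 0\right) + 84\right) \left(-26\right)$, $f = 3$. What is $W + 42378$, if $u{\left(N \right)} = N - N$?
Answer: $40194$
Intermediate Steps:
$u{\left(N \right)} = 0$
$W = -2184$ ($W = \left(\left(0 \cdot 6 + 0\right) + 84\right) \left(-26\right) = \left(\left(0 + 0\right) + 84\right) \left(-26\right) = \left(0 + 84\right) \left(-26\right) = 84 \left(-26\right) = -2184$)
$W + 42378 = -2184 + 42378 = 40194$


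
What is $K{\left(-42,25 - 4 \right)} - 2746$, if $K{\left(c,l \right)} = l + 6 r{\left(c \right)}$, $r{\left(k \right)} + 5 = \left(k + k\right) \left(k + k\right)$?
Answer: $39581$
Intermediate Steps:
$r{\left(k \right)} = -5 + 4 k^{2}$ ($r{\left(k \right)} = -5 + \left(k + k\right) \left(k + k\right) = -5 + 2 k 2 k = -5 + 4 k^{2}$)
$K{\left(c,l \right)} = -30 + l + 24 c^{2}$ ($K{\left(c,l \right)} = l + 6 \left(-5 + 4 c^{2}\right) = l + \left(-30 + 24 c^{2}\right) = -30 + l + 24 c^{2}$)
$K{\left(-42,25 - 4 \right)} - 2746 = \left(-30 + \left(25 - 4\right) + 24 \left(-42\right)^{2}\right) - 2746 = \left(-30 + \left(25 - 4\right) + 24 \cdot 1764\right) - 2746 = \left(-30 + 21 + 42336\right) - 2746 = 42327 - 2746 = 39581$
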